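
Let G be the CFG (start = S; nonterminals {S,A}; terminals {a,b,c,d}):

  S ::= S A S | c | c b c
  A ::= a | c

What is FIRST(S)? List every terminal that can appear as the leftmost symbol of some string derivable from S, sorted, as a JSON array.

Compute FIRST by fixpoint:
pass 1:
  A via A→a: +{a}
  A via A→c: +{c}
  S via S→c: +{c}
  FIRST[S]={c}  FIRST[A]={a,c}
pass 2: — fixpoint
  FIRST[S]={c}  FIRST[A]={a,c}

FIRST(S) = ["c"]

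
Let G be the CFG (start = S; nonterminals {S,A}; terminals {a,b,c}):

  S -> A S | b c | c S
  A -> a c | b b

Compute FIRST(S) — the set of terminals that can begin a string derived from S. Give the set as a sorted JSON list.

FIRST sets, iterate to fixpoint:
round 1:
  A via A→a c: +{a}
  A via A→b b: +{b}
  S via S→A S: +{a,b}
  S via S→c S: +{c}
  FIRST[S]={a,b,c}  FIRST[A]={a,b}
round 2: (no change)
  FIRST[S]={a,b,c}  FIRST[A]={a,b}

FIRST(S) = ["a", "b", "c"]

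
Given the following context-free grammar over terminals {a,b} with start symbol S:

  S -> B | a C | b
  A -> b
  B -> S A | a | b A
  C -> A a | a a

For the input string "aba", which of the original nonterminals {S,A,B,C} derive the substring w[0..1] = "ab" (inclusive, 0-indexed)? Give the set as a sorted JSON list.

CNF form of G:
  S -> S A | T0 A | T1 C | a | b
  A -> b
  B -> S A | T0 A | a
  C -> A T1 | T1 T1
  T0 -> b
  T1 -> a

CYK table (by increasing span) — only the sub-triangle for w[0..1]:
  T[0,0] 'a' = {B,S,T1}  orig:{B,S}
  T[1,1] 'b' = {A,S,T0}  orig:{A,S}
  T[0,1] 'ab' = {B,S}

Original NTs in T[0,1] deriving "ab": ["B", "S"]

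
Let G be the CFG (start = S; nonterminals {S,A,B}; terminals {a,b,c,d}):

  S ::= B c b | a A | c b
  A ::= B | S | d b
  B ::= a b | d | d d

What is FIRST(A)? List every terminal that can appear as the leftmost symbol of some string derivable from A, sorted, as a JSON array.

Compute FIRST by fixpoint:
pass 1:
  A via A→d b: +{d}
  B via B→a b: +{a}
  B via B→d: +{d}
  S via S→B c b: +{a,d}
  S via S→c b: +{c}
  FIRST(S)={a,c,d}  FIRST(A)={d}  FIRST(B)={a,d}
pass 2:
  A via A→B: +{a}
  A via A→S: +{c}
  FIRST(S)={a,c,d}  FIRST(A)={a,c,d}  FIRST(B)={a,d}
pass 3: (stable)
  FIRST(S)={a,c,d}  FIRST(A)={a,c,d}  FIRST(B)={a,d}

FIRST(A) = ["a", "c", "d"]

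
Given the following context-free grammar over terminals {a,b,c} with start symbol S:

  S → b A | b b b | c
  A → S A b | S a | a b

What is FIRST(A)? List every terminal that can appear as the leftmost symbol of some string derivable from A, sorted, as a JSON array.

Compute FIRST by fixpoint:
[1]
  A via A→a b: +{a}
  S via S→b A: +{b}
  S via S→c: +{c}
  S: {b,c}  A: {a}
[2]
  A via A→S A b: +{b,c}
  S: {b,c}  A: {a,b,c}
[3] (stable)
  S: {b,c}  A: {a,b,c}

FIRST(A) = ["a", "b", "c"]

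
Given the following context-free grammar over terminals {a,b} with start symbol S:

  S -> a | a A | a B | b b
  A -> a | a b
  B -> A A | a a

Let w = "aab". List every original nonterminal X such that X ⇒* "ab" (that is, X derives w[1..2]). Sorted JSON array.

Convert to CNF:
  S -> T0 A | T0 B | T1 T1 | a
  A -> T0 T1 | a
  B -> A A | T0 T0
  T0 -> a
  T1 -> b

CYK fill, restricted to cells inside w[1..2]:
  T[1,1] 'a' = {A,S,T0}  orig:{A,S}
  T[2,2] 'b' = {T1}  orig:{}
  T[1,2] 'ab' = {A}

Original NTs in T[1,2] deriving "ab": ["A"]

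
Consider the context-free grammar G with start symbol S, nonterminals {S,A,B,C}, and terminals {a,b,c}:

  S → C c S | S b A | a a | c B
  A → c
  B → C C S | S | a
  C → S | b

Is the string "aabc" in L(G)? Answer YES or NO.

Convert to CNF:
  S -> C X8 | S X9 | T0 B | T2 T2
  A -> c
  B -> C X3 | C X4 | S X5 | T0 B | T2 T2 | a
  C -> C X6 | S X7 | T0 B | T2 T2 | b
  T0 -> c
  T1 -> b
  T2 -> a
  X3 -> C S
  X4 -> T0 S
  X5 -> T1 A
  X6 -> T0 S
  X7 -> T1 A
  X8 -> T0 S
  X9 -> T1 A

CYK fill:
  cell(0,0) a: {B,T2}  orig:{B}
  cell(1,1) a: {B,T2}  orig:{B}
  cell(2,2) b: {C,T1}  orig:{C}
  cell(3,3) c: {A,T0}  orig:{A}
  cell(0,1) aa: {B,C,S}
  cell(1,2) ab: ∅
  cell(2,3) bc: {X5,X7,X9}  orig:{}
  cell(0,2) aab: ∅
  cell(1,3) abc: ∅
  cell(0,3) aabc: {B,C,S}

S ∈ T[0,3] ⇒ YES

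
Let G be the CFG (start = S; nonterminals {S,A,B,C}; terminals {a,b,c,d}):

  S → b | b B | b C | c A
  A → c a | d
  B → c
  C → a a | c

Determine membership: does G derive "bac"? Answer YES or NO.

Convert to CNF:
  S -> T0 A | T2 B | T2 C | b
  A -> T0 T1 | d
  B -> c
  C -> T1 T1 | c
  T0 -> c
  T1 -> a
  T2 -> b

CYK table (by increasing span):
  [0..0]={S,T2}  "b"  orig:{S}
  [1..1]={T1}  "a"  orig:{}
  [2..2]={B,C,T0}  "c"  orig:{B,C}
  [0..1]=∅  "ba"
  [1..2]=∅  "ac"
  [0..2]=∅  "bac"

S ∉ T[0,2] ⇒ NO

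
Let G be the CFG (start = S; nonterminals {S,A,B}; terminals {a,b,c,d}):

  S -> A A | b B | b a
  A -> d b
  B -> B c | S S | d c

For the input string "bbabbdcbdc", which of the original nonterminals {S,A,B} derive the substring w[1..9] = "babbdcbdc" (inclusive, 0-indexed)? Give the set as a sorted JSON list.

Convert to CNF:
  S -> A A | T1 B | T1 T3
  A -> T0 T1
  B -> B T2 | S S | T0 T2
  T0 -> d
  T1 -> b
  T2 -> c
  T3 -> a

CYK fill — only the sub-triangle for w[1..9]:
  cell(1,1) b: {T1}  orig:{}
  cell(2,2) a: {T3}  orig:{}
  cell(3,3) b: {T1}  orig:{}
  cell(4,4) b: {T1}  orig:{}
  cell(5,5) d: {T0}  orig:{}
  cell(6,6) c: {T2}  orig:{}
  cell(7,7) b: {T1}  orig:{}
  cell(8,8) d: {T0}  orig:{}
  cell(9,9) c: {T2}  orig:{}
  cell(1,2) ba: {S}
  cell(2,3) ab: ∅
  cell(3,4) bb: ∅
  cell(4,5) bd: ∅
  cell(5,6) dc: {B}
  cell(6,7) cb: ∅
  cell(7,8) bd: ∅
  cell(8,9) dc: {B}
  cell(1,3) bab: ∅
  cell(2,4) abb: ∅
  cell(3,5) bbd: ∅
  cell(4,6) bdc: {S}
  cell(5,7) dcb: ∅
  cell(6,8) cbd: ∅
  cell(7,9) bdc: {S}
  cell(1,4) babb: ∅
  cell(2,5) abbd: ∅
  cell(3,6) bbdc: ∅
  cell(4,7) bdcb: ∅
  cell(5,8) dcbd: ∅
  cell(6,9) cbdc: ∅
  cell(1,5) babbd: ∅
  cell(2,6) abbdc: ∅
  cell(3,7) bbdcb: ∅
  cell(4,8) bdcbd: ∅
  cell(5,9) dcbdc: ∅
  cell(1,6) babbdc: ∅
  cell(2,7) abbdcb: ∅
  cell(3,8) bbdcbd: ∅
  cell(4,9) bdcbdc: {B}
  cell(1,7) babbdcb: ∅
  cell(2,8) abbdcbd: ∅
  cell(3,9) bbdcbdc: {S}
  cell(1,8) babbdcbd: ∅
  cell(2,9) abbdcbdc: ∅
  cell(1,9) babbdcbdc: {B}

Original NTs in T[1,9] deriving "babbdcbdc": ["B"]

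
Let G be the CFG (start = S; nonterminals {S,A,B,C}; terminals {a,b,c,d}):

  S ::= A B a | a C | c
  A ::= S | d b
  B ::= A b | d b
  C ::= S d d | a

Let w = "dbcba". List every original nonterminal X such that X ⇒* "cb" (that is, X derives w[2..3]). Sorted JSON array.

CNF form of G:
  S -> A X5 | T0 C | c
  A -> A X3 | T0 C | T1 T2 | c
  B -> A T2 | T1 T2
  C -> S X4 | a
  T0 -> a
  T1 -> d
  T2 -> b
  X3 -> B T0
  X4 -> T1 T1
  X5 -> B T0

Fill CYK table bottom-up, restricted to cells inside w[2..3]:
  T[2,2] 'c' = {A,S}
  T[3,3] 'b' = {T2}  orig:{}
  T[2,3] 'cb' = {B}

Original NTs in T[2,3] deriving "cb": ["B"]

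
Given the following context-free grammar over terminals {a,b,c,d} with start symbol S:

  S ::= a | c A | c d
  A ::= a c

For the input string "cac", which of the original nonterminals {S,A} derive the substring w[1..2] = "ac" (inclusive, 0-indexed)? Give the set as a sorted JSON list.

Convert to CNF:
  S -> T1 A | T1 T2 | a
  A -> T0 T1
  T0 -> a
  T1 -> c
  T2 -> d

CYK table (by increasing span) — only the sub-triangle for w[1..2]:
  T[1,1] 'a' = {S,T0}  orig:{S}
  T[2,2] 'c' = {T1}  orig:{}
  T[1,2] 'ac' = {A}

Original NTs in T[1,2] deriving "ac": ["A"]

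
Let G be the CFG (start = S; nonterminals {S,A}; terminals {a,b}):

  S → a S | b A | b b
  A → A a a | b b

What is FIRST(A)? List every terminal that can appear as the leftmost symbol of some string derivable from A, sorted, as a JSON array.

FIRST iteration:
iter 1:
  A via A→b b: +{b}
  S via S→a S: +{a}
  S via S→b A: +{b}
  S: {a,b}  A: {b}
iter 2: (stable)
  S: {a,b}  A: {b}

FIRST(A) = ["b"]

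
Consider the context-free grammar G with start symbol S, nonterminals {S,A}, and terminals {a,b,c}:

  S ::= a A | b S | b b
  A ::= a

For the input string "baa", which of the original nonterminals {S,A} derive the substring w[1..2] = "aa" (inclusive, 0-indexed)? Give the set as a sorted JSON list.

CNF form of G:
  S -> T0 A | T1 S | T1 T1
  A -> a
  T0 -> a
  T1 -> b

Fill CYK table bottom-up (cells [i..j] with 1 ≤ i ≤ j ≤ 2 only):
  [1..1]={A,T0}  "a"  orig:{A}
  [2..2]={A,T0}  "a"  orig:{A}
  [1..2]={S}  "aa"

Original NTs in T[1,2] deriving "aa": ["S"]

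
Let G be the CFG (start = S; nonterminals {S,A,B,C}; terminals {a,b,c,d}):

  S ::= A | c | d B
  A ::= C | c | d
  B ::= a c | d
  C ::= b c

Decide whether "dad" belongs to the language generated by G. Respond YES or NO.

Convert to CNF:
  S -> T0 T1 | T3 B | c | d
  A -> T0 T1 | c | d
  B -> T2 T1 | d
  C -> T0 T1
  T0 -> b
  T1 -> c
  T2 -> a
  T3 -> d

Fill CYK table bottom-up:
  [0..0]={A,B,S,T3}  "d"  orig:{A,B,S}
  [1..1]={T2}  "a"  orig:{}
  [2..2]={A,B,S,T3}  "d"  orig:{A,B,S}
  [0..1]=∅  "da"
  [1..2]=∅  "ad"
  [0..2]=∅  "dad"

S ∉ T[0,2] ⇒ NO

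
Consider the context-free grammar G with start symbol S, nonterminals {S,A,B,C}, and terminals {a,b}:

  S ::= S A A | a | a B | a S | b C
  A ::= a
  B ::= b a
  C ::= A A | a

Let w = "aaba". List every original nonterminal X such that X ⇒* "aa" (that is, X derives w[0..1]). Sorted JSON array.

CNF form of G:
  S -> S X2 | T0 C | T1 B | T1 S | a
  A -> a
  B -> T0 T1
  C -> A A | a
  T0 -> b
  T1 -> a
  X2 -> A A

CYK table (by increasing span) (cells [i..j] with 0 ≤ i ≤ j ≤ 1 only):
  [0..0]={A,C,S,T1}  "a"  orig:{A,C,S}
  [1..1]={A,C,S,T1}  "a"  orig:{A,C,S}
  [0..1]={C,S,X2}  "aa"  orig:{C,S}

Original NTs in T[0,1] deriving "aa": ["C", "S"]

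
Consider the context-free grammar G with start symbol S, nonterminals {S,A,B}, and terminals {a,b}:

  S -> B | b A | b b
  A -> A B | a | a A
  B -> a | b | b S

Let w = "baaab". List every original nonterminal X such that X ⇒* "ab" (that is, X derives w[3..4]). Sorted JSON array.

CNF form of G:
  S -> T1 A | T1 S | T1 T1 | a | b
  A -> A B | T0 A | a
  B -> T1 S | a | b
  T0 -> a
  T1 -> b

Fill CYK table bottom-up — only the sub-triangle for w[3..4]:
  [3..3]={A,B,S,T0}  "a"  orig:{A,B,S}
  [4..4]={B,S,T1}  "b"  orig:{B,S}
  [3..4]={A}  "ab"

Original NTs in T[3,4] deriving "ab": ["A"]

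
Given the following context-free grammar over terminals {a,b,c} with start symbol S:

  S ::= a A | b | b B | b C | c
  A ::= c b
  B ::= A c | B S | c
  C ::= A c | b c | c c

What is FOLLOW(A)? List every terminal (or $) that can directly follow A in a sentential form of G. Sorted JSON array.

Compute FIRST by fixpoint:
[1]
  A via A→c b: +{c}
  B via B→A c: +{c}
  C via C→A c: +{c}
  C via C→b c: +{b}
  S via S→a A: +{a}
  S via S→b: +{b}
  S via S→c: +{c}
  FIRST[S]={a,b,c}  FIRST[A]={c}  FIRST[B]={c}  FIRST[C]={b,c}
[2] (no change)
  FIRST[S]={a,b,c}  FIRST[A]={c}  FIRST[B]={c}  FIRST[C]={b,c}

FOLLOW iteration:
initialize: $ ∈ FOLLOW(S)
pass 1:
  B→A c: FOLLOW(A) ⊇ FIRST(c) = {c}; new: +{c}
  B→B S: FOLLOW(B) ⊇ FIRST(S) = {a,b,c}; new: +{a,b,c}
  B→B S: FOLLOW(S) ⊇ FOLLOW(B) ⊇ {a,b,c}; new: +{a,b,c}
  S→a A: FOLLOW(A) ⊇ FOLLOW(S) ⊇ {$,a,b,c}; new: +{$,a,b}
  S→b B: FOLLOW(B) ⊇ FOLLOW(S) ⊇ {$,a,b,c}; new: +{$}
  S→b C: FOLLOW(C) ⊇ FOLLOW(S) ⊇ {$,a,b,c}; new: +{$,a,b,c}
  S: {$,a,b,c}  A: {$,a,b,c}  B: {$,a,b,c}  C: {$,a,b,c}
pass 2: (stable)
  S: {$,a,b,c}  A: {$,a,b,c}  B: {$,a,b,c}  C: {$,a,b,c}

FOLLOW(A) = ["$", "a", "b", "c"]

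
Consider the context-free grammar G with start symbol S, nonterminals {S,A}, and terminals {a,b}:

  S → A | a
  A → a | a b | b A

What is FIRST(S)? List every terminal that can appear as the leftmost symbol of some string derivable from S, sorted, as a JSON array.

FIRST iteration:
[1]
  A via A→a: +{a}
  A via A→b A: +{b}
  S via S→A: +{a,b}
  FIRST(S)={a,b}  FIRST(A)={a,b}
[2] (stable)
  FIRST(S)={a,b}  FIRST(A)={a,b}

FIRST(S) = ["a", "b"]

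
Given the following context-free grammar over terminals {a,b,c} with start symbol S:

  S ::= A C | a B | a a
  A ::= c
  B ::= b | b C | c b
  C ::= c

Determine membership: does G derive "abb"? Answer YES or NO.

CNF form of G:
  S -> A C | T2 B | T2 T2
  A -> c
  B -> T0 C | T1 T0 | b
  C -> c
  T0 -> b
  T1 -> c
  T2 -> a

CYK fill:
  cell(0,0) a: {T2}  orig:{}
  cell(1,1) b: {B,T0}  orig:{B}
  cell(2,2) b: {B,T0}  orig:{B}
  cell(0,1) ab: {S}
  cell(1,2) bb: ∅
  cell(0,2) abb: ∅

S ∉ T[0,2] ⇒ NO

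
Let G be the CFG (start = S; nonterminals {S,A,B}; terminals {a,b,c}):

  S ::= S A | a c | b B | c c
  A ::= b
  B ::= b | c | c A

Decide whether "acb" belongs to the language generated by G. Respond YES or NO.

CNF form of G:
  S -> S A | T0 T0 | T1 T0 | T2 B
  A -> b
  B -> T0 A | b | c
  T0 -> c
  T1 -> a
  T2 -> b

Fill CYK table bottom-up:
  cell(0,0) a: {T1}  orig:{}
  cell(1,1) c: {B,T0}  orig:{B}
  cell(2,2) b: {A,B,T2}  orig:{A,B}
  cell(0,1) ac: {S}
  cell(1,2) cb: {B}
  cell(0,2) acb: {S}

S ∈ T[0,2] ⇒ YES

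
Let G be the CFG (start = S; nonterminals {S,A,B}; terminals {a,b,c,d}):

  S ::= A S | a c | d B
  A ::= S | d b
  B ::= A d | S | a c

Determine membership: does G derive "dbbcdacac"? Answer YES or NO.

Convert to CNF:
  S -> A S | T0 T1 | T2 B
  A -> A S | T0 T1 | T2 B | T2 T3
  B -> A S | A T2 | T0 T1 | T2 B
  T0 -> a
  T1 -> c
  T2 -> d
  T3 -> b

Fill CYK table bottom-up:
  T[0,0] 'd' = {T2}  orig:{}
  T[1,1] 'b' = {T3}  orig:{}
  T[2,2] 'b' = {T3}  orig:{}
  T[3,3] 'c' = {T1}  orig:{}
  T[4,4] 'd' = {T2}  orig:{}
  T[5,5] 'a' = {T0}  orig:{}
  T[6,6] 'c' = {T1}  orig:{}
  T[7,7] 'a' = {T0}  orig:{}
  T[8,8] 'c' = {T1}  orig:{}
  T[0,1] 'db' = {A}
  T[1,2] 'bb' = ∅
  T[2,3] 'bc' = ∅
  T[3,4] 'cd' = ∅
  T[4,5] 'da' = ∅
  T[5,6] 'ac' = {A,B,S}
  T[6,7] 'ca' = ∅
  T[7,8] 'ac' = {A,B,S}
  T[0,2] 'dbb' = ∅
  T[1,3] 'bbc' = ∅
  T[2,4] 'bcd' = ∅
  T[3,5] 'cda' = ∅
  T[4,6] 'dac' = {A,B,S}
  T[5,7] 'aca' = ∅
  T[6,8] 'cac' = ∅
  T[0,3] 'dbbc' = ∅
  T[1,4] 'bbcd' = ∅
  T[2,5] 'bcda' = ∅
  T[3,6] 'cdac' = ∅
  T[4,7] 'daca' = ∅
  T[5,8] 'acac' = {A,B,S}
  T[0,4] 'dbbcd' = ∅
  T[1,5] 'bbcda' = ∅
  T[2,6] 'bcdac' = ∅
  T[3,7] 'cdaca' = ∅
  T[4,8] 'dacac' = {A,B,S}
  T[0,5] 'dbbcda' = ∅
  T[1,6] 'bbcdac' = ∅
  T[2,7] 'bcdaca' = ∅
  T[3,8] 'cdacac' = ∅
  T[0,6] 'dbbcdac' = ∅
  T[1,7] 'bbcdaca' = ∅
  T[2,8] 'bcdacac' = ∅
  T[0,7] 'dbbcdaca' = ∅
  T[1,8] 'bbcdacac' = ∅
  T[0,8] 'dbbcdacac' = ∅

S ∉ T[0,8] ⇒ NO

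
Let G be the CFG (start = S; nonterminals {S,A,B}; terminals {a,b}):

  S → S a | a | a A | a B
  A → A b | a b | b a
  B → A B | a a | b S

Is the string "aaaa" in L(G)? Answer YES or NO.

Convert to CNF:
  S -> S T1 | T1 A | T1 B | a
  A -> A T0 | T0 T1 | T1 T0
  B -> A B | T0 S | T1 T1
  T0 -> b
  T1 -> a

CYK table (by increasing span):
  T[0,0] 'a' = {S,T1}  orig:{S}
  T[1,1] 'a' = {S,T1}  orig:{S}
  T[2,2] 'a' = {S,T1}  orig:{S}
  T[3,3] 'a' = {S,T1}  orig:{S}
  T[0,1] 'aa' = {B,S}
  T[1,2] 'aa' = {B,S}
  T[2,3] 'aa' = {B,S}
  T[0,2] 'aaa' = {S}
  T[1,3] 'aaa' = {S}
  T[0,3] 'aaaa' = {S}

S ∈ T[0,3] ⇒ YES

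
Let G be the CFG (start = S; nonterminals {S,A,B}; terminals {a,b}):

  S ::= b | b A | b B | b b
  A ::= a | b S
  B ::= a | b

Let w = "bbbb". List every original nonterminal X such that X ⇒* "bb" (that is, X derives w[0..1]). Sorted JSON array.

CNF form of G:
  S -> T0 A | T0 B | T0 T0 | b
  A -> T0 S | a
  B -> a | b
  T0 -> b

Fill CYK table bottom-up — only the sub-triangle for w[0..1]:
  T[0,0] 'b' = {B,S,T0}  orig:{B,S}
  T[1,1] 'b' = {B,S,T0}  orig:{B,S}
  T[0,1] 'bb' = {A,S}

Original NTs in T[0,1] deriving "bb": ["A", "S"]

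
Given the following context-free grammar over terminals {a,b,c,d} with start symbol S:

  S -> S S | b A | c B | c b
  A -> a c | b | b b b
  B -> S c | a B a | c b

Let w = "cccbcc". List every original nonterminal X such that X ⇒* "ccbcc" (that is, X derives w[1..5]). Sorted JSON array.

CNF form of G:
  S -> S S | T1 B | T1 T2 | T2 A
  A -> T0 T1 | T2 X3 | b
  B -> S T1 | T0 X4 | T1 T2
  T0 -> a
  T1 -> c
  T2 -> b
  X3 -> T2 T2
  X4 -> B T0

CYK table (by increasing span), restricted to cells inside w[1..5]:
  [1..1]={T1}  "c"  orig:{}
  [2..2]={T1}  "c"  orig:{}
  [3..3]={A,T2}  "b"  orig:{A}
  [4..4]={T1}  "c"  orig:{}
  [5..5]={T1}  "c"  orig:{}
  [1..2]=∅  "cc"
  [2..3]={B,S}  "cb"
  [3..4]=∅  "bc"
  [4..5]=∅  "cc"
  [1..3]={S}  "ccb"
  [2..4]={B}  "cbc"
  [3..5]=∅  "bcc"
  [1..4]={B,S}  "ccbc"
  [2..5]=∅  "cbcc"
  [1..5]={B}  "ccbcc"

Original NTs in T[1,5] deriving "ccbcc": ["B"]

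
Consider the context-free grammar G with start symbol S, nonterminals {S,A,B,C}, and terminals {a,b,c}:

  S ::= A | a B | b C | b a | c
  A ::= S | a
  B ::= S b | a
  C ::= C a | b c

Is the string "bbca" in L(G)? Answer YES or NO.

CNF form of G:
  S -> T0 B | T1 C | T1 T0 | a | c
  A -> T0 B | T1 C | T1 T0 | a | c
  B -> S T1 | a
  C -> C T0 | T1 T2
  T0 -> a
  T1 -> b
  T2 -> c

CYK table (by increasing span):
  cell(0,0) b: {T1}  orig:{}
  cell(1,1) b: {T1}  orig:{}
  cell(2,2) c: {A,S,T2}  orig:{A,S}
  cell(3,3) a: {A,B,S,T0}  orig:{A,B,S}
  cell(0,1) bb: ∅
  cell(1,2) bc: {C}
  cell(2,3) ca: ∅
  cell(0,2) bbc: {A,S}
  cell(1,3) bca: {C}
  cell(0,3) bbca: {A,S}

S ∈ T[0,3] ⇒ YES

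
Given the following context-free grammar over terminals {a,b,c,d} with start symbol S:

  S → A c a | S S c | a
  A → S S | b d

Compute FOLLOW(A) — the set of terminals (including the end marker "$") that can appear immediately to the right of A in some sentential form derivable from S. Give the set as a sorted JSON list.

FIRST iteration:
pass 1:
  A via A→b d: +{b}
  S via S→A c a: +{b}
  S via S→a: +{a}
  S: {a,b}  A: {b}
pass 2:
  A via A→S S: +{a}
  S: {a,b}  A: {a,b}
pass 3: (stable)
  S: {a,b}  A: {a,b}

Compute FOLLOW by fixpoint:
seed FOLLOW(S) with $
round 1:
  A→S S: FOLLOW(S) ⊇ FIRST(S) = {a,b}; new: +{a,b}
  S→A c a: FOLLOW(A) ⊇ FIRST(c) = {c}; new: +{c}
  S→S S c: FOLLOW(S) ⊇ FIRST(c) = {c}; new: +{c}
  FOLLOW(S)={$,a,b,c}  FOLLOW(A)={c}
round 2: done
  FOLLOW(S)={$,a,b,c}  FOLLOW(A)={c}

FOLLOW(A) = ["c"]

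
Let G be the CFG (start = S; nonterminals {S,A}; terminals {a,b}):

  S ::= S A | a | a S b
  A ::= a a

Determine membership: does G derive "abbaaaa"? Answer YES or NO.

Convert to CNF:
  S -> S A | T0 X2 | a
  A -> T0 T0
  T0 -> a
  T1 -> b
  X2 -> S T1

CYK table (by increasing span):
  cell(0,0) a: {S,T0}  orig:{S}
  cell(1,1) b: {T1}  orig:{}
  cell(2,2) b: {T1}  orig:{}
  cell(3,3) a: {S,T0}  orig:{S}
  cell(4,4) a: {S,T0}  orig:{S}
  cell(5,5) a: {S,T0}  orig:{S}
  cell(6,6) a: {S,T0}  orig:{S}
  cell(0,1) ab: {X2}  orig:{}
  cell(1,2) bb: ∅
  cell(2,3) ba: ∅
  cell(3,4) aa: {A}
  cell(4,5) aa: {A}
  cell(5,6) aa: {A}
  cell(0,2) abb: ∅
  cell(1,3) bba: ∅
  cell(2,4) baa: ∅
  cell(3,5) aaa: {S}
  cell(4,6) aaa: {S}
  cell(0,3) abba: ∅
  cell(1,4) bbaa: ∅
  cell(2,5) baaa: ∅
  cell(3,6) aaaa: ∅
  cell(0,4) abbaa: ∅
  cell(1,5) bbaaa: ∅
  cell(2,6) baaaa: ∅
  cell(0,5) abbaaa: ∅
  cell(1,6) bbaaaa: ∅
  cell(0,6) abbaaaa: ∅

S ∉ T[0,6] ⇒ NO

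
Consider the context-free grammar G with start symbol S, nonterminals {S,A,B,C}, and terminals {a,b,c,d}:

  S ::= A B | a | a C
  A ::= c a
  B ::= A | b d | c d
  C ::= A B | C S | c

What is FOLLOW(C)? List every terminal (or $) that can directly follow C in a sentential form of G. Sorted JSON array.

FIRST sets, iterate to fixpoint:
[1]
  A via A→c a: +{c}
  B via B→A: +{c}
  B via B→b d: +{b}
  C via C→A B: +{c}
  S via S→A B: +{c}
  S via S→a: +{a}
  FIRST[S]={a,c}  FIRST[A]={c}  FIRST[B]={b,c}  FIRST[C]={c}
[2] — fixpoint
  FIRST[S]={a,c}  FIRST[A]={c}  FIRST[B]={b,c}  FIRST[C]={c}

Compute FOLLOW by fixpoint:
seed FOLLOW(S) with $
round 1:
  C→A B: FOLLOW(A) ⊇ FIRST(B) = {b,c}; new: +{b,c}
  C→C S: FOLLOW(C) ⊇ FIRST(S) = {a,c}; new: +{a,c}
  C→C S: FOLLOW(S) ⊇ FOLLOW(C) ⊇ {a,c}; new: +{a,c}
  S→A B: FOLLOW(B) ⊇ FOLLOW(S) ⊇ {$,a,c}; new: +{$,a,c}
  S→a C: FOLLOW(C) ⊇ FOLLOW(S) ⊇ {$,a,c}; new: +{$}
  S: {$,a,c}  A: {b,c}  B: {$,a,c}  C: {$,a,c}
round 2:
  B→A: FOLLOW(A) ⊇ FOLLOW(B) ⊇ {$,a,c}; new: +{$,a}
  S: {$,a,c}  A: {$,a,b,c}  B: {$,a,c}  C: {$,a,c}
round 3: — fixpoint
  S: {$,a,c}  A: {$,a,b,c}  B: {$,a,c}  C: {$,a,c}

FOLLOW(C) = ["$", "a", "c"]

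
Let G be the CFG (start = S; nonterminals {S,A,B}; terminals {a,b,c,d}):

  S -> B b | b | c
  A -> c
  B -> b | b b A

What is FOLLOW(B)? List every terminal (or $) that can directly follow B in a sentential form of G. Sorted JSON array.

FIRST iteration:
round 1:
  A via A→c: +{c}
  B via B→b: +{b}
  S via S→B b: +{b}
  S via S→c: +{c}
  FIRST[S]={b,c}  FIRST[A]={c}  FIRST[B]={b}
round 2: (stable)
  FIRST[S]={b,c}  FIRST[A]={c}  FIRST[B]={b}

Compute FOLLOW by fixpoint:
FOLLOW(S) := {$}
iter 1:
  S→B b: FOLLOW(B) ⊇ FIRST(b) = {b}; new: +{b}
  FOLLOW(S)={$}  FOLLOW(A)={}  FOLLOW(B)={b}
iter 2:
  B→b b A: FOLLOW(A) ⊇ FOLLOW(B) ⊇ {b}; new: +{b}
  FOLLOW(S)={$}  FOLLOW(A)={b}  FOLLOW(B)={b}
iter 3: done
  FOLLOW(S)={$}  FOLLOW(A)={b}  FOLLOW(B)={b}

FOLLOW(B) = ["b"]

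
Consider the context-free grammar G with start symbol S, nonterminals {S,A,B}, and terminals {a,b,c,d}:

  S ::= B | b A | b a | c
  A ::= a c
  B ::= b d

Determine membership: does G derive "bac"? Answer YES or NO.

Convert to CNF:
  S -> T2 A | T2 T0 | T2 T3 | c
  A -> T0 T1
  B -> T2 T3
  T0 -> a
  T1 -> c
  T2 -> b
  T3 -> d

Fill CYK table bottom-up:
  [0..0]={T2}  "b"  orig:{}
  [1..1]={T0}  "a"  orig:{}
  [2..2]={S,T1}  "c"  orig:{S}
  [0..1]={S}  "ba"
  [1..2]={A}  "ac"
  [0..2]={S}  "bac"

S ∈ T[0,2] ⇒ YES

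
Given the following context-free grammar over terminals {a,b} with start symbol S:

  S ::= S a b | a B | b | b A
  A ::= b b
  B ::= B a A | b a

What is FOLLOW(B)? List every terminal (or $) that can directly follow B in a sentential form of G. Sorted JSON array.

FIRST sets, iterate to fixpoint:
iter 1:
  A via A→b b: +{b}
  B via B→b a: +{b}
  S via S→a B: +{a}
  S via S→b: +{b}
  FIRST[S]={a,b}  FIRST[A]={b}  FIRST[B]={b}
iter 2: (no change)
  FIRST[S]={a,b}  FIRST[A]={b}  FIRST[B]={b}

FOLLOW iteration:
seed FOLLOW(S) with $
pass 1:
  B→B a A: FOLLOW(B) ⊇ FIRST(a) = {a}; new: +{a}
  B→B a A: FOLLOW(A) ⊇ FOLLOW(B) ⊇ {a}; new: +{a}
  S→S a b: FOLLOW(S) ⊇ FIRST(a) = {a}; new: +{a}
  S→a B: FOLLOW(B) ⊇ FOLLOW(S) ⊇ {$,a}; new: +{$}
  S→b A: FOLLOW(A) ⊇ FOLLOW(S) ⊇ {$,a}; new: +{$}
  S: {$,a}  A: {$,a}  B: {$,a}
pass 2: done
  S: {$,a}  A: {$,a}  B: {$,a}

FOLLOW(B) = ["$", "a"]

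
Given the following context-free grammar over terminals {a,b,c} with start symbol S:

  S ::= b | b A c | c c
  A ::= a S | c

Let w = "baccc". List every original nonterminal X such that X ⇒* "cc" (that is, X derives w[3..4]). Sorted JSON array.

Convert to CNF:
  S -> T1 X3 | T2 T2 | b
  A -> T0 S | c
  T0 -> a
  T1 -> b
  T2 -> c
  X3 -> A T2

CYK fill — only the sub-triangle for w[3..4]:
  cell(3,3) c: {A,T2}  orig:{A}
  cell(4,4) c: {A,T2}  orig:{A}
  cell(3,4) cc: {S,X3}  orig:{S}

Original NTs in T[3,4] deriving "cc": ["S"]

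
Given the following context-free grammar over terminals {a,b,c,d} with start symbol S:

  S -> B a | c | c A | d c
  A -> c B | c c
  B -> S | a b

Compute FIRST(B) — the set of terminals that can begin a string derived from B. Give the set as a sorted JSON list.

FIRST iteration:
round 1:
  A via A→c B: +{c}
  B via B→a b: +{a}
  S via S→B a: +{a}
  S via S→c: +{c}
  S via S→d c: +{d}
  FIRST(S)={a,c,d}  FIRST(A)={c}  FIRST(B)={a}
round 2:
  B via B→S: +{c,d}
  FIRST(S)={a,c,d}  FIRST(A)={c}  FIRST(B)={a,c,d}
round 3: done
  FIRST(S)={a,c,d}  FIRST(A)={c}  FIRST(B)={a,c,d}

FIRST(B) = ["a", "c", "d"]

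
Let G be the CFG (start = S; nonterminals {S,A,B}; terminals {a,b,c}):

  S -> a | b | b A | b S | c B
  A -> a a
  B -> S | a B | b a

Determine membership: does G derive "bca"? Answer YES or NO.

CNF form of G:
  S -> T1 A | T1 S | T2 B | a | b
  A -> T0 T0
  B -> T0 B | T1 A | T1 S | T1 T0 | T2 B | a | b
  T0 -> a
  T1 -> b
  T2 -> c

Fill CYK table bottom-up:
  cell(0,0) b: {B,S,T1}  orig:{B,S}
  cell(1,1) c: {T2}  orig:{}
  cell(2,2) a: {B,S,T0}  orig:{B,S}
  cell(0,1) bc: ∅
  cell(1,2) ca: {B,S}
  cell(0,2) bca: {B,S}

S ∈ T[0,2] ⇒ YES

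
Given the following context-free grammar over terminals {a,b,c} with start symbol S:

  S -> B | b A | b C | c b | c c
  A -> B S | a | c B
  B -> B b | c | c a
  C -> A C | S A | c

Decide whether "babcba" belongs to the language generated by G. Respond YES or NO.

CNF form of G:
  S -> B T1 | T0 T0 | T0 T1 | T0 T2 | T1 A | T1 C | c
  A -> B S | T0 B | a
  B -> B T1 | T0 T2 | c
  C -> A C | S A | c
  T0 -> c
  T1 -> b
  T2 -> a

CYK fill:
  T[0,0] 'b' = {T1}  orig:{}
  T[1,1] 'a' = {A,T2}  orig:{A}
  T[2,2] 'b' = {T1}  orig:{}
  T[3,3] 'c' = {B,C,S,T0}  orig:{B,C,S}
  T[4,4] 'b' = {T1}  orig:{}
  T[5,5] 'a' = {A,T2}  orig:{A}
  T[0,1] 'ba' = {S}
  T[1,2] 'ab' = ∅
  T[2,3] 'bc' = {S}
  T[3,4] 'cb' = {B,S}
  T[4,5] 'ba' = {S}
  T[0,2] 'bab' = ∅
  T[1,3] 'abc' = ∅
  T[2,4] 'bcb' = ∅
  T[3,5] 'cba' = {A,C}
  T[0,3] 'babc' = ∅
  T[1,4] 'abcb' = ∅
  T[2,5] 'bcba' = {S}
  T[0,4] 'babcb' = ∅
  T[1,5] 'abcba' = ∅
  T[0,5] 'babcba' = ∅

S ∉ T[0,5] ⇒ NO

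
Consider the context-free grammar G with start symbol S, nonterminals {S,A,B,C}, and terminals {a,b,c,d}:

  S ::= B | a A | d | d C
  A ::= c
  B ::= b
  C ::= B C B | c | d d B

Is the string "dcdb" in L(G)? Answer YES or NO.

CNF form of G:
  S -> T0 C | T1 A | b | d
  A -> c
  B -> b
  C -> B X2 | T0 X3 | c
  T0 -> d
  T1 -> a
  X2 -> C B
  X3 -> T0 B

CYK fill:
  [0..0]={S,T0}  "d"  orig:{S}
  [1..1]={A,C}  "c"
  [2..2]={S,T0}  "d"  orig:{S}
  [3..3]={B,S}  "b"
  [0..1]={S}  "dc"
  [1..2]=∅  "cd"
  [2..3]={X3}  "db"  orig:{}
  [0..2]=∅  "dcd"
  [1..3]=∅  "cdb"
  [0..3]=∅  "dcdb"

S ∉ T[0,3] ⇒ NO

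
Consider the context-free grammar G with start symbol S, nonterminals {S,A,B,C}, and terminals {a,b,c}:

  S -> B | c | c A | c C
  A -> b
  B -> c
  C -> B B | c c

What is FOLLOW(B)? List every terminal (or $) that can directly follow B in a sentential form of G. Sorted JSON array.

FIRST sets, iterate to fixpoint:
[1]
  A via A→b: +{b}
  B via B→c: +{c}
  C via C→B B: +{c}
  S via S→B: +{c}
  FIRST(S)={c}  FIRST(A)={b}  FIRST(B)={c}  FIRST(C)={c}
[2] done
  FIRST(S)={c}  FIRST(A)={b}  FIRST(B)={c}  FIRST(C)={c}

Compute FOLLOW by fixpoint:
seed FOLLOW(S) with $
[1]
  C→B B: FOLLOW(B) ⊇ FIRST(B) = {c}; new: +{c}
  S→B: FOLLOW(B) ⊇ FOLLOW(S) ⊇ {$}; new: +{$}
  S→c A: FOLLOW(A) ⊇ FOLLOW(S) ⊇ {$}; new: +{$}
  S→c C: FOLLOW(C) ⊇ FOLLOW(S) ⊇ {$}; new: +{$}
  FOLLOW[S]={$}  FOLLOW[A]={$}  FOLLOW[B]={$,c}  FOLLOW[C]={$}
[2] (stable)
  FOLLOW[S]={$}  FOLLOW[A]={$}  FOLLOW[B]={$,c}  FOLLOW[C]={$}

FOLLOW(B) = ["$", "c"]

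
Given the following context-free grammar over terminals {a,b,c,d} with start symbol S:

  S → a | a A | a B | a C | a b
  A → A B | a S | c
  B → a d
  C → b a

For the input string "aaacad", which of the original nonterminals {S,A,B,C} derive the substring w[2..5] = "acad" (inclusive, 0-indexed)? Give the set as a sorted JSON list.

Convert to CNF:
  S -> T0 A | T0 B | T0 C | T0 T2 | a
  A -> A B | T0 S | c
  B -> T0 T1
  C -> T2 T0
  T0 -> a
  T1 -> d
  T2 -> b

CYK table (by increasing span) — only the sub-triangle for w[2..5]:
  T[2,2] 'a' = {S,T0}  orig:{S}
  T[3,3] 'c' = {A}
  T[4,4] 'a' = {S,T0}  orig:{S}
  T[5,5] 'd' = {T1}  orig:{}
  T[2,3] 'ac' = {S}
  T[3,4] 'ca' = ∅
  T[4,5] 'ad' = {B}
  T[2,4] 'aca' = ∅
  T[3,5] 'cad' = {A}
  T[2,5] 'acad' = {S}

Original NTs in T[2,5] deriving "acad": ["S"]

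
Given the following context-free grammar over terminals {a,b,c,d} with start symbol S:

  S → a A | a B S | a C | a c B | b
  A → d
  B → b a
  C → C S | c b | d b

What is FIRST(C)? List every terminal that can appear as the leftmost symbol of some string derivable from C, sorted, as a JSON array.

FIRST sets, iterate to fixpoint:
round 1:
  A via A→d: +{d}
  B via B→b a: +{b}
  C via C→c b: +{c}
  C via C→d b: +{d}
  S via S→a A: +{a}
  S via S→b: +{b}
  FIRST[S]={a,b}  FIRST[A]={d}  FIRST[B]={b}  FIRST[C]={c,d}
round 2: — fixpoint
  FIRST[S]={a,b}  FIRST[A]={d}  FIRST[B]={b}  FIRST[C]={c,d}

FIRST(C) = ["c", "d"]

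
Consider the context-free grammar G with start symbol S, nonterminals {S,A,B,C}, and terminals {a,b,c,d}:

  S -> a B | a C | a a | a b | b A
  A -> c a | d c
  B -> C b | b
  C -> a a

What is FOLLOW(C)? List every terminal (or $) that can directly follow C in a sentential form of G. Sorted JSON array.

Compute FIRST by fixpoint:
iter 1:
  A via A→c a: +{c}
  A via A→d c: +{d}
  B via B→b: +{b}
  C via C→a a: +{a}
  S via S→a B: +{a}
  S via S→b A: +{b}
  FIRST(S)={a,b}  FIRST(A)={c,d}  FIRST(B)={b}  FIRST(C)={a}
iter 2:
  B via B→C b: +{a}
  FIRST(S)={a,b}  FIRST(A)={c,d}  FIRST(B)={a,b}  FIRST(C)={a}
iter 3: (stable)
  FIRST(S)={a,b}  FIRST(A)={c,d}  FIRST(B)={a,b}  FIRST(C)={a}

FOLLOW sets:
FOLLOW(S) := {$}
pass 1:
  B→C b: FOLLOW(C) ⊇ FIRST(b) = {b}; new: +{b}
  S→a B: FOLLOW(B) ⊇ FOLLOW(S) ⊇ {$}; new: +{$}
  S→a C: FOLLOW(C) ⊇ FOLLOW(S) ⊇ {$}; new: +{$}
  S→b A: FOLLOW(A) ⊇ FOLLOW(S) ⊇ {$}; new: +{$}
  FOLLOW[S]={$}  FOLLOW[A]={$}  FOLLOW[B]={$}  FOLLOW[C]={$,b}
pass 2: (no change)
  FOLLOW[S]={$}  FOLLOW[A]={$}  FOLLOW[B]={$}  FOLLOW[C]={$,b}

FOLLOW(C) = ["$", "b"]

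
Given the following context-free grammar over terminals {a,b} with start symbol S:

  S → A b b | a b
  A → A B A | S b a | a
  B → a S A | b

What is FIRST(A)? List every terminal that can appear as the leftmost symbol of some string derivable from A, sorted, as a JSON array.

FIRST iteration:
[1]
  A via A→a: +{a}
  B via B→a S A: +{a}
  B via B→b: +{b}
  S via S→A b b: +{a}
  S: {a}  A: {a}  B: {a,b}
[2] done
  S: {a}  A: {a}  B: {a,b}

FIRST(A) = ["a"]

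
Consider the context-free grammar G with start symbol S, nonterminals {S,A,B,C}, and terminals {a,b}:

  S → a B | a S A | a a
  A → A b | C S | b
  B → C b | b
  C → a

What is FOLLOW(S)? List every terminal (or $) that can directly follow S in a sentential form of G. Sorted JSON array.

Compute FIRST by fixpoint:
iter 1:
  A via A→b: +{b}
  B via B→b: +{b}
  C via C→a: +{a}
  S via S→a B: +{a}
  S: {a}  A: {b}  B: {b}  C: {a}
iter 2:
  A via A→C S: +{a}
  B via B→C b: +{a}
  S: {a}  A: {a,b}  B: {a,b}  C: {a}
iter 3: (no change)
  S: {a}  A: {a,b}  B: {a,b}  C: {a}

Compute FOLLOW by fixpoint:
seed FOLLOW(S) with $
[1]
  A→A b: FOLLOW(A) ⊇ FIRST(b) = {b}; new: +{b}
  A→C S: FOLLOW(C) ⊇ FIRST(S) = {a}; new: +{a}
  A→C S: FOLLOW(S) ⊇ FOLLOW(A) ⊇ {b}; new: +{b}
  B→C b: FOLLOW(C) ⊇ FIRST(b) = {b}; new: +{b}
  S→a B: FOLLOW(B) ⊇ FOLLOW(S) ⊇ {$,b}; new: +{$,b}
  S→a S A: FOLLOW(S) ⊇ FIRST(A) = {a,b}; new: +{a}
  S→a S A: FOLLOW(A) ⊇ FOLLOW(S) ⊇ {$,a,b}; new: +{$,a}
  S: {$,a,b}  A: {$,a,b}  B: {$,b}  C: {a,b}
[2]
  S→a B: FOLLOW(B) ⊇ FOLLOW(S) ⊇ {$,a,b}; new: +{a}
  S: {$,a,b}  A: {$,a,b}  B: {$,a,b}  C: {a,b}
[3] (no change)
  S: {$,a,b}  A: {$,a,b}  B: {$,a,b}  C: {a,b}

FOLLOW(S) = ["$", "a", "b"]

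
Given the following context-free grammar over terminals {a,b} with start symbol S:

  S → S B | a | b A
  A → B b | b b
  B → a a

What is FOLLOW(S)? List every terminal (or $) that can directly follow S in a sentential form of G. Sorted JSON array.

Compute FIRST by fixpoint:
iter 1:
  A via A→b b: +{b}
  B via B→a a: +{a}
  S via S→a: +{a}
  S via S→b A: +{b}
  S: {a,b}  A: {b}  B: {a}
iter 2:
  A via A→B b: +{a}
  S: {a,b}  A: {a,b}  B: {a}
iter 3: — fixpoint
  S: {a,b}  A: {a,b}  B: {a}

FOLLOW sets:
initialize: $ ∈ FOLLOW(S)
iter 1:
  A→B b: FOLLOW(B) ⊇ FIRST(b) = {b}; new: +{b}
  S→S B: FOLLOW(S) ⊇ FIRST(B) = {a}; new: +{a}
  S→S B: FOLLOW(B) ⊇ FOLLOW(S) ⊇ {$,a}; new: +{$,a}
  S→b A: FOLLOW(A) ⊇ FOLLOW(S) ⊇ {$,a}; new: +{$,a}
  S: {$,a}  A: {$,a}  B: {$,a,b}
iter 2: done
  S: {$,a}  A: {$,a}  B: {$,a,b}

FOLLOW(S) = ["$", "a"]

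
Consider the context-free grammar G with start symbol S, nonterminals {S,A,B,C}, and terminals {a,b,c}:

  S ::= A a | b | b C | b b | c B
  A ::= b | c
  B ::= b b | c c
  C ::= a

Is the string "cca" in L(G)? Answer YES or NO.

CNF form of G:
  S -> A T2 | T0 C | T0 T0 | T1 B | b
  A -> b | c
  B -> T0 T0 | T1 T1
  C -> a
  T0 -> b
  T1 -> c
  T2 -> a

CYK table (by increasing span):
  T[0,0] 'c' = {A,T1}  orig:{A}
  T[1,1] 'c' = {A,T1}  orig:{A}
  T[2,2] 'a' = {C,T2}  orig:{C}
  T[0,1] 'cc' = {B}
  T[1,2] 'ca' = {S}
  T[0,2] 'cca' = ∅

S ∉ T[0,2] ⇒ NO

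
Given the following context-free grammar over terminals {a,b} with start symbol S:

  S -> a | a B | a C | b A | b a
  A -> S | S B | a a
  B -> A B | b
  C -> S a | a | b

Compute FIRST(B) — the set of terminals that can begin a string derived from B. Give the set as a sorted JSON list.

FIRST sets, iterate to fixpoint:
[1]
  A via A→a a: +{a}
  B via B→A B: +{a}
  B via B→b: +{b}
  C via C→a: +{a}
  C via C→b: +{b}
  S via S→a: +{a}
  S via S→b A: +{b}
  FIRST(S)={a,b}  FIRST(A)={a}  FIRST(B)={a,b}  FIRST(C)={a,b}
[2]
  A via A→S: +{b}
  FIRST(S)={a,b}  FIRST(A)={a,b}  FIRST(B)={a,b}  FIRST(C)={a,b}
[3] done
  FIRST(S)={a,b}  FIRST(A)={a,b}  FIRST(B)={a,b}  FIRST(C)={a,b}

FIRST(B) = ["a", "b"]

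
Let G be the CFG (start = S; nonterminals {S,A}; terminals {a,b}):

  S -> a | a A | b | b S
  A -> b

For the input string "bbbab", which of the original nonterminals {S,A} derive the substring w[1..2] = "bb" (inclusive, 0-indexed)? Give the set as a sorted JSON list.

Convert to CNF:
  S -> T0 A | T1 S | a | b
  A -> b
  T0 -> a
  T1 -> b

Fill CYK table bottom-up (cells [i..j] with 1 ≤ i ≤ j ≤ 2 only):
  [1..1]={A,S,T1}  "b"  orig:{A,S}
  [2..2]={A,S,T1}  "b"  orig:{A,S}
  [1..2]={S}  "bb"

Original NTs in T[1,2] deriving "bb": ["S"]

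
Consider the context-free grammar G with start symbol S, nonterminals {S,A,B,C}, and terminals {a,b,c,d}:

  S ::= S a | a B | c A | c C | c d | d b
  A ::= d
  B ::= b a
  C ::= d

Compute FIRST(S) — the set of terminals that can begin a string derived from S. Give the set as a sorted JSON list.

FIRST sets, iterate to fixpoint:
pass 1:
  A via A→d: +{d}
  B via B→b a: +{b}
  C via C→d: +{d}
  S via S→a B: +{a}
  S via S→c A: +{c}
  S via S→d b: +{d}
  FIRST(S)={a,c,d}  FIRST(A)={d}  FIRST(B)={b}  FIRST(C)={d}
pass 2: — fixpoint
  FIRST(S)={a,c,d}  FIRST(A)={d}  FIRST(B)={b}  FIRST(C)={d}

FIRST(S) = ["a", "c", "d"]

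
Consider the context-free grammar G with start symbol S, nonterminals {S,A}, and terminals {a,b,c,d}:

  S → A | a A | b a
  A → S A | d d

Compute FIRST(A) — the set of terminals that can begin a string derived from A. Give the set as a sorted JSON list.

Compute FIRST by fixpoint:
[1]
  A via A→d d: +{d}
  S via S→A: +{d}
  S via S→a A: +{a}
  S via S→b a: +{b}
  FIRST[S]={a,b,d}  FIRST[A]={d}
[2]
  A via A→S A: +{a,b}
  FIRST[S]={a,b,d}  FIRST[A]={a,b,d}
[3] (stable)
  FIRST[S]={a,b,d}  FIRST[A]={a,b,d}

FIRST(A) = ["a", "b", "d"]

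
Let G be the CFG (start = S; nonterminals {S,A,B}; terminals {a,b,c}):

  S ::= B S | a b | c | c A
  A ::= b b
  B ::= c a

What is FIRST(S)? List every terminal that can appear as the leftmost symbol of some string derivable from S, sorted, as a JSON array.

Compute FIRST by fixpoint:
[1]
  A via A→b b: +{b}
  B via B→c a: +{c}
  S via S→B S: +{c}
  S via S→a b: +{a}
  FIRST[S]={a,c}  FIRST[A]={b}  FIRST[B]={c}
[2] (stable)
  FIRST[S]={a,c}  FIRST[A]={b}  FIRST[B]={c}

FIRST(S) = ["a", "c"]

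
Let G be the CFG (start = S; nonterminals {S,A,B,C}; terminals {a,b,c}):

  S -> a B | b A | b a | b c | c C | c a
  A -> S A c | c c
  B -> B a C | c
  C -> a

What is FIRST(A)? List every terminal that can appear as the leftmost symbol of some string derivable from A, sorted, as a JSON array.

FIRST iteration:
[1]
  A via A→c c: +{c}
  B via B→c: +{c}
  C via C→a: +{a}
  S via S→a B: +{a}
  S via S→b A: +{b}
  S via S→c C: +{c}
  S: {a,b,c}  A: {c}  B: {c}  C: {a}
[2]
  A via A→S A c: +{a,b}
  S: {a,b,c}  A: {a,b,c}  B: {c}  C: {a}
[3] — fixpoint
  S: {a,b,c}  A: {a,b,c}  B: {c}  C: {a}

FIRST(A) = ["a", "b", "c"]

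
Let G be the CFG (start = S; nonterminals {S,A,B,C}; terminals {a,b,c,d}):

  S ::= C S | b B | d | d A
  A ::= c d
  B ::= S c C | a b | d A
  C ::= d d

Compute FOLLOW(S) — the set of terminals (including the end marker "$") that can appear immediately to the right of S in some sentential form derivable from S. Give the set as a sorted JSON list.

FIRST iteration:
iter 1:
  A via A→c d: +{c}
  B via B→a b: +{a}
  B via B→d A: +{d}
  C via C→d d: +{d}
  S via S→C S: +{d}
  S via S→b B: +{b}
  FIRST(S)={b,d}  FIRST(A)={c}  FIRST(B)={a,d}  FIRST(C)={d}
iter 2:
  B via B→S c C: +{b}
  FIRST(S)={b,d}  FIRST(A)={c}  FIRST(B)={a,b,d}  FIRST(C)={d}
iter 3: done
  FIRST(S)={b,d}  FIRST(A)={c}  FIRST(B)={a,b,d}  FIRST(C)={d}

FOLLOW sets:
seed FOLLOW(S) with $
pass 1:
  B→S c C: FOLLOW(S) ⊇ FIRST(c) = {c}; new: +{c}
  S→C S: FOLLOW(C) ⊇ FIRST(S) = {b,d}; new: +{b,d}
  S→b B: FOLLOW(B) ⊇ FOLLOW(S) ⊇ {$,c}; new: +{$,c}
  S→d A: FOLLOW(A) ⊇ FOLLOW(S) ⊇ {$,c}; new: +{$,c}
  FOLLOW(S)={$,c}  FOLLOW(A)={$,c}  FOLLOW(B)={$,c}  FOLLOW(C)={b,d}
pass 2:
  B→S c C: FOLLOW(C) ⊇ FOLLOW(B) ⊇ {$,c}; new: +{$,c}
  FOLLOW(S)={$,c}  FOLLOW(A)={$,c}  FOLLOW(B)={$,c}  FOLLOW(C)={$,b,c,d}
pass 3: (no change)
  FOLLOW(S)={$,c}  FOLLOW(A)={$,c}  FOLLOW(B)={$,c}  FOLLOW(C)={$,b,c,d}

FOLLOW(S) = ["$", "c"]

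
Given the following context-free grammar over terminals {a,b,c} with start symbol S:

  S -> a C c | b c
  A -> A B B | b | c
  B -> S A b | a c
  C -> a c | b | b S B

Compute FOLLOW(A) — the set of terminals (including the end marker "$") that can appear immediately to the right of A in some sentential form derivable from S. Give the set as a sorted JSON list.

FIRST sets, iterate to fixpoint:
[1]
  A via A→b: +{b}
  A via A→c: +{c}
  B via B→a c: +{a}
  C via C→a c: +{a}
  C via C→b: +{b}
  S via S→a C c: +{a}
  S via S→b c: +{b}
  FIRST[S]={a,b}  FIRST[A]={b,c}  FIRST[B]={a}  FIRST[C]={a,b}
[2]
  B via B→S A b: +{b}
  FIRST[S]={a,b}  FIRST[A]={b,c}  FIRST[B]={a,b}  FIRST[C]={a,b}
[3] done
  FIRST[S]={a,b}  FIRST[A]={b,c}  FIRST[B]={a,b}  FIRST[C]={a,b}

FOLLOW sets:
seed FOLLOW(S) with $
iter 1:
  A→A B B: FOLLOW(A) ⊇ FIRST(B) = {a,b}; new: +{a,b}
  A→A B B: FOLLOW(B) ⊇ FIRST(B) = {a,b}; new: +{a,b}
  B→S A b: FOLLOW(S) ⊇ FIRST(A) = {b,c}; new: +{b,c}
  C→b S B: FOLLOW(S) ⊇ FIRST(B) = {a,b}; new: +{a}
  S→a C c: FOLLOW(C) ⊇ FIRST(c) = {c}; new: +{c}
  FOLLOW[S]={$,a,b,c}  FOLLOW[A]={a,b}  FOLLOW[B]={a,b}  FOLLOW[C]={c}
iter 2:
  C→b S B: FOLLOW(B) ⊇ FOLLOW(C) ⊇ {c}; new: +{c}
  FOLLOW[S]={$,a,b,c}  FOLLOW[A]={a,b}  FOLLOW[B]={a,b,c}  FOLLOW[C]={c}
iter 3: — fixpoint
  FOLLOW[S]={$,a,b,c}  FOLLOW[A]={a,b}  FOLLOW[B]={a,b,c}  FOLLOW[C]={c}

FOLLOW(A) = ["a", "b"]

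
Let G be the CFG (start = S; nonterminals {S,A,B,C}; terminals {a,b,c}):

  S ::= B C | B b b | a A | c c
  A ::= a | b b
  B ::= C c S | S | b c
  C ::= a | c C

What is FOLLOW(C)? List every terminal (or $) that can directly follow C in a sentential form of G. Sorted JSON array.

Compute FIRST by fixpoint:
[1]
  A via A→a: +{a}
  A via A→b b: +{b}
  B via B→b c: +{b}
  C via C→a: +{a}
  C via C→c C: +{c}
  S via S→B C: +{b}
  S via S→a A: +{a}
  S via S→c c: +{c}
  FIRST[S]={a,b,c}  FIRST[A]={a,b}  FIRST[B]={b}  FIRST[C]={a,c}
[2]
  B via B→C c S: +{a,c}
  FIRST[S]={a,b,c}  FIRST[A]={a,b}  FIRST[B]={a,b,c}  FIRST[C]={a,c}
[3] (stable)
  FIRST[S]={a,b,c}  FIRST[A]={a,b}  FIRST[B]={a,b,c}  FIRST[C]={a,c}

FOLLOW sets:
FOLLOW(S) := {$}
round 1:
  B→C c S: FOLLOW(C) ⊇ FIRST(c) = {c}; new: +{c}
  S→B C: FOLLOW(B) ⊇ FIRST(C) = {a,c}; new: +{a,c}
  S→B C: FOLLOW(C) ⊇ FOLLOW(S) ⊇ {$}; new: +{$}
  S→B b b: FOLLOW(B) ⊇ FIRST(b) = {b}; new: +{b}
  S→a A: FOLLOW(A) ⊇ FOLLOW(S) ⊇ {$}; new: +{$}
  FOLLOW(S)={$}  FOLLOW(A)={$}  FOLLOW(B)={a,b,c}  FOLLOW(C)={$,c}
round 2:
  B→C c S: FOLLOW(S) ⊇ FOLLOW(B) ⊇ {a,b,c}; new: +{a,b,c}
  S→B C: FOLLOW(C) ⊇ FOLLOW(S) ⊇ {$,a,b,c}; new: +{a,b}
  S→a A: FOLLOW(A) ⊇ FOLLOW(S) ⊇ {$,a,b,c}; new: +{a,b,c}
  FOLLOW(S)={$,a,b,c}  FOLLOW(A)={$,a,b,c}  FOLLOW(B)={a,b,c}  FOLLOW(C)={$,a,b,c}
round 3: (stable)
  FOLLOW(S)={$,a,b,c}  FOLLOW(A)={$,a,b,c}  FOLLOW(B)={a,b,c}  FOLLOW(C)={$,a,b,c}

FOLLOW(C) = ["$", "a", "b", "c"]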